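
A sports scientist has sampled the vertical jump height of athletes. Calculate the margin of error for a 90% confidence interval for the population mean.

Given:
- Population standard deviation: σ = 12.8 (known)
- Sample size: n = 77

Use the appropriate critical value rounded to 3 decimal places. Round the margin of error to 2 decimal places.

The population standard deviation σ is known, so use the z-interval margin of error formula.

For 90% confidence, z* = 1.645 (from standard normal table)

Margin of error formula for z-interval: E = z* × σ/√n

E = 1.645 × 12.8/√77
  = 1.645 × 1.458695
  = 2.3996

Rounded to 2 decimal places:

2.40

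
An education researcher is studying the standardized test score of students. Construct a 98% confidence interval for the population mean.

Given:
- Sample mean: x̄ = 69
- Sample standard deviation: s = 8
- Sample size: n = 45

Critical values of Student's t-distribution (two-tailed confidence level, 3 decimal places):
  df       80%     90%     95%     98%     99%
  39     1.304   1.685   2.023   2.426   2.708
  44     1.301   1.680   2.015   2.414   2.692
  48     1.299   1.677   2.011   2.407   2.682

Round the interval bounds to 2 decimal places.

The population standard deviation σ is unknown (only the sample standard deviation s is given), so use a t-interval with df = n - 1 = 45 - 1 = 44.

For 98% confidence with df = 44, t* = 2.414 (from t-table)

Standard error: SE = s/√n = 8/√45 = 1.192570

Margin of error: E = t* × SE = 2.414 × 1.192570 = 2.8789

T-interval: x̄ ± E = 69 ± 2.8789 = (66.1211, 71.8789)

Rounded to 2 decimal places:

(66.12, 71.88)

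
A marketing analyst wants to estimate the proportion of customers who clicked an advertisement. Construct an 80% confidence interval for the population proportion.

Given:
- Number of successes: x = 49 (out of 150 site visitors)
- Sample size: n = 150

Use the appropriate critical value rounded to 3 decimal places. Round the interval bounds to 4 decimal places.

Sample proportion: p̂ = 49/150 = 0.326667

Check conditions for normal approximation:
  np̂ = 49 ≥ 10 ✓
  n(1-p̂) = 101 ≥ 10 ✓

The sample is large enough, so use a z-interval (normal approximation) for the proportion.

For 80% confidence, z* = 1.282 (from standard normal table)

Standard error: SE = √(p̂(1-p̂)/n) = √(0.326667×0.673333/150) = 0.03829322

Margin of error: E = z* × SE = 1.282 × 0.03829322 = 0.049092

Z-interval: p̂ ± E = 0.326667 ± 0.049092 = (0.277575, 0.375759)

Rounded to 4 decimal places:

(0.2776, 0.3758)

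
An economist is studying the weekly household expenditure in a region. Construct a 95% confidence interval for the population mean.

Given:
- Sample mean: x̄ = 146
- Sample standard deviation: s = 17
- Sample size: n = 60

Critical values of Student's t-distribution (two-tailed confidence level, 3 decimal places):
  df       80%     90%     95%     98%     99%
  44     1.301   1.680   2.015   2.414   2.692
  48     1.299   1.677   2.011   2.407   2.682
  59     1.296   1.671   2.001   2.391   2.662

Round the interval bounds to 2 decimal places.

The population standard deviation σ is unknown (only the sample standard deviation s is given), so use a t-interval with df = n - 1 = 60 - 1 = 59.

For 95% confidence with df = 59, t* = 2.001 (from t-table)

Standard error: SE = s/√n = 17/√60 = 2.194691

Margin of error: E = t* × SE = 2.001 × 2.194691 = 4.3916

T-interval: x̄ ± E = 146 ± 4.3916 = (141.6084, 150.3916)

Rounded to 2 decimal places:

(141.61, 150.39)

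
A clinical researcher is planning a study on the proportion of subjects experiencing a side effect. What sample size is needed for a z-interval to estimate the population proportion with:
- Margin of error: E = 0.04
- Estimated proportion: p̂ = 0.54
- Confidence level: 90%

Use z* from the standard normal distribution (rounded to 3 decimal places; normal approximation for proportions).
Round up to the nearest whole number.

Using z* for proportion z-interval (normal approximation).

For 90% confidence, z* = 1.645 (from standard normal table)

Sample size formula for proportion z-interval: n = z*²p̂(1-p̂)/E²

n = 1.645² × 0.54 × 0.46 / 0.04²
  = 2.706025 × 0.2484 / 0.0016
  = 420.1104

Round up to the nearest whole number: n = 421

421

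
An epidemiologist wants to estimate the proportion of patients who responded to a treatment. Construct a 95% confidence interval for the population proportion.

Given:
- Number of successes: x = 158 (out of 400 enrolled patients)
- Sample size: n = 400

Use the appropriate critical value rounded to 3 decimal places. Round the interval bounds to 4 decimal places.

Sample proportion: p̂ = 158/400 = 0.395000

Check conditions for normal approximation:
  np̂ = 158 ≥ 10 ✓
  n(1-p̂) = 242 ≥ 10 ✓

The sample is large enough, so use a z-interval (normal approximation) for the proportion.

For 95% confidence, z* = 1.96 (from standard normal table)

Standard error: SE = √(p̂(1-p̂)/n) = √(0.395000×0.605000/400) = 0.02444253

Margin of error: E = z* × SE = 1.96 × 0.02444253 = 0.047907

Z-interval: p̂ ± E = 0.395000 ± 0.047907 = (0.347093, 0.442907)

Rounded to 4 decimal places:

(0.3471, 0.4429)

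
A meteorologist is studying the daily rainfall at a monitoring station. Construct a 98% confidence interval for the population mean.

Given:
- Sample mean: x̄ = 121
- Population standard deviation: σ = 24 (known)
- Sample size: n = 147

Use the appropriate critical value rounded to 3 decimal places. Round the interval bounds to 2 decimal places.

The population standard deviation σ is known, so use a z-interval (standard normal critical value).

For 98% confidence, z* = 2.326 (from standard normal table)

Standard error: SE = σ/√n = 24/√147 = 1.979487

Margin of error: E = z* × SE = 2.326 × 1.979487 = 4.6043

Z-interval: x̄ ± E = 121 ± 4.6043 = (116.3957, 125.6043)

Rounded to 2 decimal places:

(116.40, 125.60)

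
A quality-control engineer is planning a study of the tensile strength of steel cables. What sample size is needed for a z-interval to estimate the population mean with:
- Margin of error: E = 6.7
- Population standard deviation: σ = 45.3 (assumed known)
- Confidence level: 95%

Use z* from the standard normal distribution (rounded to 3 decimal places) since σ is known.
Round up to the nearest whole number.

Using z* since population σ is known (z-interval formula).

For 95% confidence, z* = 1.96 (from standard normal table)

Sample size formula for z-interval: n = (z*σ/E)²

n = (1.96 × 45.3 / 6.7)²
  = (13.251940)²
  = 175.6139

Round up to the nearest whole number: n = 176

176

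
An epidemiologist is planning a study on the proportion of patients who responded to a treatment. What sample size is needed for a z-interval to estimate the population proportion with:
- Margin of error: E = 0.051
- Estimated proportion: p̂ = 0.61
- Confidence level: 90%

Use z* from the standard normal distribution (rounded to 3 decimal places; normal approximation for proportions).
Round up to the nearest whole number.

Using z* for proportion z-interval (normal approximation).

For 90% confidence, z* = 1.645 (from standard normal table)

Sample size formula for proportion z-interval: n = z*²p̂(1-p̂)/E²

n = 1.645² × 0.61 × 0.39 / 0.051²
  = 2.706025 × 0.2379 / 0.002601
  = 247.5061

Round up to the nearest whole number: n = 248

248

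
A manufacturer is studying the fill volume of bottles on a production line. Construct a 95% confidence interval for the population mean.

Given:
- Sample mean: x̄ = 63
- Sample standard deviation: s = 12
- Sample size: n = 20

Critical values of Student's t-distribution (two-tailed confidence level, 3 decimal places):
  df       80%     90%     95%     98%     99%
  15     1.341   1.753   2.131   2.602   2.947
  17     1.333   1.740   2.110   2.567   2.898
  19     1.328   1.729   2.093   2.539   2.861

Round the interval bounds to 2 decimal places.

The population standard deviation σ is unknown (only the sample standard deviation s is given), so use a t-interval with df = n - 1 = 20 - 1 = 19.

For 95% confidence with df = 19, t* = 2.093 (from t-table)

Standard error: SE = s/√n = 12/√20 = 2.683282

Margin of error: E = t* × SE = 2.093 × 2.683282 = 5.6161

T-interval: x̄ ± E = 63 ± 5.6161 = (57.3839, 68.6161)

Rounded to 2 decimal places:

(57.38, 68.62)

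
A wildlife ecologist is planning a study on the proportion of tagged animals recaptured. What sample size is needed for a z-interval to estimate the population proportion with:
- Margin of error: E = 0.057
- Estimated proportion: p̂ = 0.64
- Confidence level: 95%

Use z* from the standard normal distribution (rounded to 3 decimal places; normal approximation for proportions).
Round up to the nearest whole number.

Using z* for proportion z-interval (normal approximation).

For 95% confidence, z* = 1.96 (from standard normal table)

Sample size formula for proportion z-interval: n = z*²p̂(1-p̂)/E²

n = 1.96² × 0.64 × 0.36 / 0.057²
  = 3.8416 × 0.2304 / 0.003249
  = 272.4237

Round up to the nearest whole number: n = 273

273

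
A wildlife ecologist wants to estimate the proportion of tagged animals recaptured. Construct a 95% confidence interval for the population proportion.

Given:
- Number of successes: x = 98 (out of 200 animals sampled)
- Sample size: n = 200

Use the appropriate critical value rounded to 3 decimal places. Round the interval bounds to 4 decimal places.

Sample proportion: p̂ = 98/200 = 0.490000

Check conditions for normal approximation:
  np̂ = 98 ≥ 10 ✓
  n(1-p̂) = 102 ≥ 10 ✓

The sample is large enough, so use a z-interval (normal approximation) for the proportion.

For 95% confidence, z* = 1.96 (from standard normal table)

Standard error: SE = √(p̂(1-p̂)/n) = √(0.490000×0.510000/200) = 0.03534827

Margin of error: E = z* × SE = 1.96 × 0.03534827 = 0.069283

Z-interval: p̂ ± E = 0.490000 ± 0.069283 = (0.420717, 0.559283)

Rounded to 4 decimal places:

(0.4207, 0.5593)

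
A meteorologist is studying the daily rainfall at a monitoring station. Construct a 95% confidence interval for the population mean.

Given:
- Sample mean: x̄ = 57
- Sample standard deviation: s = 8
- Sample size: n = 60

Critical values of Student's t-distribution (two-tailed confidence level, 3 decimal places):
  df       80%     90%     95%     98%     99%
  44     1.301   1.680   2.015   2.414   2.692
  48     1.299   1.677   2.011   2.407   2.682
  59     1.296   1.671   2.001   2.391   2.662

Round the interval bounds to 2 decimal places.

The population standard deviation σ is unknown (only the sample standard deviation s is given), so use a t-interval with df = n - 1 = 60 - 1 = 59.

For 95% confidence with df = 59, t* = 2.001 (from t-table)

Standard error: SE = s/√n = 8/√60 = 1.032796

Margin of error: E = t* × SE = 2.001 × 1.032796 = 2.0666

T-interval: x̄ ± E = 57 ± 2.0666 = (54.9334, 59.0666)

Rounded to 2 decimal places:

(54.93, 59.07)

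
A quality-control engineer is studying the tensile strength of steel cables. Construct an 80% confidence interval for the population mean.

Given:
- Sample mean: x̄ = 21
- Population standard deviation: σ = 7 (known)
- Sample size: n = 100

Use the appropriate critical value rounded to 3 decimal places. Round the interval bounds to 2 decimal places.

The population standard deviation σ is known, so use a z-interval (standard normal critical value).

For 80% confidence, z* = 1.282 (from standard normal table)

Standard error: SE = σ/√n = 7/√100 = 0.700000

Margin of error: E = z* × SE = 1.282 × 0.700000 = 0.8974

Z-interval: x̄ ± E = 21 ± 0.8974 = (20.1026, 21.8974)

Rounded to 2 decimal places:

(20.10, 21.90)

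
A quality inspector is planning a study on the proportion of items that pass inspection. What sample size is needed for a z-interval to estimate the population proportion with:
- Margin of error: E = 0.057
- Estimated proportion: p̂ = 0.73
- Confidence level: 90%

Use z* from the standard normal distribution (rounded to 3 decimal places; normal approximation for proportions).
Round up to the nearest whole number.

Using z* for proportion z-interval (normal approximation).

For 90% confidence, z* = 1.645 (from standard normal table)

Sample size formula for proportion z-interval: n = z*²p̂(1-p̂)/E²

n = 1.645² × 0.73 × 0.27 / 0.057²
  = 2.706025 × 0.1971 / 0.003249
  = 164.1605

Round up to the nearest whole number: n = 165

165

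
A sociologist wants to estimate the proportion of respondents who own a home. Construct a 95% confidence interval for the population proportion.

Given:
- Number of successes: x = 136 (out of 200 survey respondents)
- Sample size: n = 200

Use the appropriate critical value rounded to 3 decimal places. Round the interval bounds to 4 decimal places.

Sample proportion: p̂ = 136/200 = 0.6800000

Check conditions for normal approximation:
  np̂ = 136 ≥ 10 ✓
  n(1-p̂) = 64 ≥ 10 ✓

The sample is large enough, so use a z-interval (normal approximation) for the proportion.

For 95% confidence, z* = 1.96 (from standard normal table)

Standard error: SE = √(p̂(1-p̂)/n) = √(0.6800000×0.3200000/200) = 0.032984845

Margin of error: E = z* × SE = 1.96 × 0.032984845 = 0.0646503

Z-interval: p̂ ± E = 0.6800000 ± 0.0646503 = (0.6153497, 0.7446503)

Rounded to 4 decimal places:

(0.6153, 0.7447)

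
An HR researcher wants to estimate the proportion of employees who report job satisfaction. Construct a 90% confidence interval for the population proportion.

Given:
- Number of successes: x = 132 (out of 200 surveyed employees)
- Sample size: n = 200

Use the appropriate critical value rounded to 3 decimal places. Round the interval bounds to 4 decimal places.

Sample proportion: p̂ = 132/200 = 0.660000

Check conditions for normal approximation:
  np̂ = 132 ≥ 10 ✓
  n(1-p̂) = 68 ≥ 10 ✓

The sample is large enough, so use a z-interval (normal approximation) for the proportion.

For 90% confidence, z* = 1.645 (from standard normal table)

Standard error: SE = √(p̂(1-p̂)/n) = √(0.660000×0.340000/200) = 0.03349627

Margin of error: E = z* × SE = 1.645 × 0.03349627 = 0.055101

Z-interval: p̂ ± E = 0.660000 ± 0.055101 = (0.604899, 0.715101)

Rounded to 4 decimal places:

(0.6049, 0.7151)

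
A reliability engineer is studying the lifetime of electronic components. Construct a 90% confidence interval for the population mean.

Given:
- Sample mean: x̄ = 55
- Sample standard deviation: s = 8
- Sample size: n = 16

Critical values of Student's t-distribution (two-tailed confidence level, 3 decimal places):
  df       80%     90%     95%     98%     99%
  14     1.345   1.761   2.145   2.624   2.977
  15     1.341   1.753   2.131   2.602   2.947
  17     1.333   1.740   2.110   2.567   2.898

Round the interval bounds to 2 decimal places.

The population standard deviation σ is unknown (only the sample standard deviation s is given), so use a t-interval with df = n - 1 = 16 - 1 = 15.

For 90% confidence with df = 15, t* = 1.753 (from t-table)

Standard error: SE = s/√n = 8/√16 = 2.000000

Margin of error: E = t* × SE = 1.753 × 2.000000 = 3.5060

T-interval: x̄ ± E = 55 ± 3.5060 = (51.4940, 58.5060)

Rounded to 2 decimal places:

(51.49, 58.51)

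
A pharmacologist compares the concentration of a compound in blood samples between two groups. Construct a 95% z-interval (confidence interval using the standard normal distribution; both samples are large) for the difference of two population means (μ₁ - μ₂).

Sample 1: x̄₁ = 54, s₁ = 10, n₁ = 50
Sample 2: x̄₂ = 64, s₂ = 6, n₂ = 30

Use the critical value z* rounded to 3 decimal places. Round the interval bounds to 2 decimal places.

Both samples are large (n₁ = 50 ≥ 30, n₂ = 30 ≥ 30), so a z-interval for the difference of means applies.

Point estimate: x̄₁ - x̄₂ = 54 - 64 = -10

Standard error: SE = √(s₁²/n₁ + s₂²/n₂)
= √(10²/50 + 6²/30)
= √(2.000000 + 1.200000)
= 1.788854

For 95% confidence, z* = 1.96 (from standard normal table)
Margin of error: E = z* × SE = 1.96 × 1.788854 = 3.5062

Z-interval: (x̄₁ - x̄₂) ± E = -10 ± 3.5062 = (-13.5062, -6.4938)

Rounded to 2 decimal places:

(-13.51, -6.49)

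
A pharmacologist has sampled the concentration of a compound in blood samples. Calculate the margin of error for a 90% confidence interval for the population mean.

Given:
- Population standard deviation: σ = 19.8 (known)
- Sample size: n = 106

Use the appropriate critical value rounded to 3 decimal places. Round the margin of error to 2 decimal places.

The population standard deviation σ is known, so use the z-interval margin of error formula.

For 90% confidence, z* = 1.645 (from standard normal table)

Margin of error formula for z-interval: E = z* × σ/√n

E = 1.645 × 19.8/√106
  = 1.645 × 1.923146
  = 3.1636

Rounded to 2 decimal places:

3.16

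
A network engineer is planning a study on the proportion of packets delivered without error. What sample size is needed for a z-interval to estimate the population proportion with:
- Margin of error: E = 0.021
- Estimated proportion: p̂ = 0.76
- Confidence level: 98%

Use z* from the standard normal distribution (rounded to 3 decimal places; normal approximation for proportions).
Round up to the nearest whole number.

Using z* for proportion z-interval (normal approximation).

For 98% confidence, z* = 2.326 (from standard normal table)

Sample size formula for proportion z-interval: n = z*²p̂(1-p̂)/E²

n = 2.326² × 0.76 × 0.24 / 0.021²
  = 5.410276 × 0.1824 / 0.000441
  = 2237.7196

Round up to the nearest whole number: n = 2238

2238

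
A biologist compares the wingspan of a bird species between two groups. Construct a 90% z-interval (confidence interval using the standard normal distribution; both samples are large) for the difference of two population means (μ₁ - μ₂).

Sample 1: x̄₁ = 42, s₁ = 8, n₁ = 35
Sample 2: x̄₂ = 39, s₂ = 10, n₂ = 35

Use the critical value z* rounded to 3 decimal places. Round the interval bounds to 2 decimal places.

Both samples are large (n₁ = 35 ≥ 30, n₂ = 35 ≥ 30), so a z-interval for the difference of means applies.

Point estimate: x̄₁ - x̄₂ = 42 - 39 = 3

Standard error: SE = √(s₁²/n₁ + s₂²/n₂)
= √(8²/35 + 10²/35)
= √(1.828571 + 2.857143)
= 2.164651

For 90% confidence, z* = 1.645 (from standard normal table)
Margin of error: E = z* × SE = 1.645 × 2.164651 = 3.5609

Z-interval: (x̄₁ - x̄₂) ± E = 3 ± 3.5609 = (-0.5609, 6.5609)

Rounded to 2 decimal places:

(-0.56, 6.56)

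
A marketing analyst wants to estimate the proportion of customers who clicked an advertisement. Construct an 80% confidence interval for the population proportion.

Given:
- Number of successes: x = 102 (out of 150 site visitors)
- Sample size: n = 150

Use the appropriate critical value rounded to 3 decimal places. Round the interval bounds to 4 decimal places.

Sample proportion: p̂ = 102/150 = 0.680000

Check conditions for normal approximation:
  np̂ = 102 ≥ 10 ✓
  n(1-p̂) = 48 ≥ 10 ✓

The sample is large enough, so use a z-interval (normal approximation) for the proportion.

For 80% confidence, z* = 1.282 (from standard normal table)

Standard error: SE = √(p̂(1-p̂)/n) = √(0.680000×0.320000/150) = 0.03808762

Margin of error: E = z* × SE = 1.282 × 0.03808762 = 0.048828

Z-interval: p̂ ± E = 0.680000 ± 0.048828 = (0.631172, 0.728828)

Rounded to 4 decimal places:

(0.6312, 0.7288)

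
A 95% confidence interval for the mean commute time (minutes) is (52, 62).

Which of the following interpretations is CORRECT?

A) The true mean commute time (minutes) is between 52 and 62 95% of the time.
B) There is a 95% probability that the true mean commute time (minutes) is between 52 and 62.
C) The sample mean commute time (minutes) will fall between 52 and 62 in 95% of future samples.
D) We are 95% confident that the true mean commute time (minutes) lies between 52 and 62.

A confidence interval represents our confidence in the procedure, not a probability statement about the parameter.

Key concept: If we repeated this sampling process many times and computed a 95% CI each time, about 95% of those intervals would contain the true population parameter.

For this specific interval (52, 62):
- Midpoint (point estimate): 57
- Margin of error: 5

The correct interpretation is the one stating confidence that the true parameter lies in the interval — option D.

D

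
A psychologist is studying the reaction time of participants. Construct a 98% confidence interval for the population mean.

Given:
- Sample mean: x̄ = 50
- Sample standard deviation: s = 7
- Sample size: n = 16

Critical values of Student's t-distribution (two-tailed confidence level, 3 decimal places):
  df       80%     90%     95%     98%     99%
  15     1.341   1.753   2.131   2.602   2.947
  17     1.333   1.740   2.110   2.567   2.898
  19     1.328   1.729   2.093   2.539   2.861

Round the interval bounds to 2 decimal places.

The population standard deviation σ is unknown (only the sample standard deviation s is given), so use a t-interval with df = n - 1 = 16 - 1 = 15.

For 98% confidence with df = 15, t* = 2.602 (from t-table)

Standard error: SE = s/√n = 7/√16 = 1.750000

Margin of error: E = t* × SE = 2.602 × 1.750000 = 4.5535

T-interval: x̄ ± E = 50 ± 4.5535 = (45.4465, 54.5535)

Rounded to 2 decimal places:

(45.45, 54.55)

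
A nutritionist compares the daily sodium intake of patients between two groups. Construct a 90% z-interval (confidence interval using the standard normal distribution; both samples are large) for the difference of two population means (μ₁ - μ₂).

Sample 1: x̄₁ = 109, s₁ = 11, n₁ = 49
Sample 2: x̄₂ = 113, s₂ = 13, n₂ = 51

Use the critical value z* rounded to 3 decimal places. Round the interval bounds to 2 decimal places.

Both samples are large (n₁ = 49 ≥ 30, n₂ = 51 ≥ 30), so a z-interval for the difference of means applies.

Point estimate: x̄₁ - x̄₂ = 109 - 113 = -4

Standard error: SE = √(s₁²/n₁ + s₂²/n₂)
= √(11²/49 + 13²/51)
= √(2.469388 + 3.313725)
= 2.404810

For 90% confidence, z* = 1.645 (from standard normal table)
Margin of error: E = z* × SE = 1.645 × 2.404810 = 3.9559

Z-interval: (x̄₁ - x̄₂) ± E = -4 ± 3.9559 = (-7.9559, -0.0441)

Rounded to 2 decimal places:

(-7.96, -0.04)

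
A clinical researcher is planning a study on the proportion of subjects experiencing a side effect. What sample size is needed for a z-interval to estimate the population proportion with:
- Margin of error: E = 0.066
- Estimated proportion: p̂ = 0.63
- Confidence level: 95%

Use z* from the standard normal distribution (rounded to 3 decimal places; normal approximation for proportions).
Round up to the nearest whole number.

Using z* for proportion z-interval (normal approximation).

For 95% confidence, z* = 1.96 (from standard normal table)

Sample size formula for proportion z-interval: n = z*²p̂(1-p̂)/E²

n = 1.96² × 0.63 × 0.37 / 0.066²
  = 3.8416 × 0.2331 / 0.004356
  = 205.5732

Round up to the nearest whole number: n = 206

206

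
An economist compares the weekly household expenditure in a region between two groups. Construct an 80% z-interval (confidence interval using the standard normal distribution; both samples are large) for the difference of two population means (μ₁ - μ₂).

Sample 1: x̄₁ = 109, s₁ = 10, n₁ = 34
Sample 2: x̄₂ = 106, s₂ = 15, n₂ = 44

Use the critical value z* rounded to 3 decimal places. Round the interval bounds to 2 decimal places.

Both samples are large (n₁ = 34 ≥ 30, n₂ = 44 ≥ 30), so a z-interval for the difference of means applies.

Point estimate: x̄₁ - x̄₂ = 109 - 106 = 3

Standard error: SE = √(s₁²/n₁ + s₂²/n₂)
= √(10²/34 + 15²/44)
= √(2.941176 + 5.113636)
= 2.838100

For 80% confidence, z* = 1.282 (from standard normal table)
Margin of error: E = z* × SE = 1.282 × 2.838100 = 3.6384

Z-interval: (x̄₁ - x̄₂) ± E = 3 ± 3.6384 = (-0.6384, 6.6384)

Rounded to 2 decimal places:

(-0.64, 6.64)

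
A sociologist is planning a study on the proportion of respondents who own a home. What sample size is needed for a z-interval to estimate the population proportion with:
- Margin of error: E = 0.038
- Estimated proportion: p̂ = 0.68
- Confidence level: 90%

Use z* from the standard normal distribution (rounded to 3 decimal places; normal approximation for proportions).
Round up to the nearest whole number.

Using z* for proportion z-interval (normal approximation).

For 90% confidence, z* = 1.645 (from standard normal table)

Sample size formula for proportion z-interval: n = z*²p̂(1-p̂)/E²

n = 1.645² × 0.68 × 0.32 / 0.038²
  = 2.706025 × 0.2176 / 0.001444
  = 407.7777

Round up to the nearest whole number: n = 408

408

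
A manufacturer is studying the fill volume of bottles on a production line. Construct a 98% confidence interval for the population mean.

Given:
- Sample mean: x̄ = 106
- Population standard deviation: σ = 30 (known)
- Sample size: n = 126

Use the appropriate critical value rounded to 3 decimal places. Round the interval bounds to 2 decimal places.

The population standard deviation σ is known, so use a z-interval (standard normal critical value).

For 98% confidence, z* = 2.326 (from standard normal table)

Standard error: SE = σ/√n = 30/√126 = 2.672612

Margin of error: E = z* × SE = 2.326 × 2.672612 = 6.2165

Z-interval: x̄ ± E = 106 ± 6.2165 = (99.7835, 112.2165)

Rounded to 2 decimal places:

(99.78, 112.22)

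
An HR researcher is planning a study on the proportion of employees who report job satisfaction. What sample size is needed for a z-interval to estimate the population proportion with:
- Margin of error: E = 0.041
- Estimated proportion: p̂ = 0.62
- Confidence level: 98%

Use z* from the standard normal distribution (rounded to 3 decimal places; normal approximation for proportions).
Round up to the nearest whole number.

Using z* for proportion z-interval (normal approximation).

For 98% confidence, z* = 2.326 (from standard normal table)

Sample size formula for proportion z-interval: n = z*²p̂(1-p̂)/E²

n = 2.326² × 0.62 × 0.38 / 0.041²
  = 5.410276 × 0.2356 / 0.001681
  = 758.2754

Round up to the nearest whole number: n = 759

759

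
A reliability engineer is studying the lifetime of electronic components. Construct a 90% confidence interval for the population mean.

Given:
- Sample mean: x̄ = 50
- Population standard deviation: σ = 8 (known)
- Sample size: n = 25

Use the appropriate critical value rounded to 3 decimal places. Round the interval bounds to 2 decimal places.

The population standard deviation σ is known, so use a z-interval (standard normal critical value).

For 90% confidence, z* = 1.645 (from standard normal table)

Standard error: SE = σ/√n = 8/√25 = 1.600000

Margin of error: E = z* × SE = 1.645 × 1.600000 = 2.6320

Z-interval: x̄ ± E = 50 ± 2.6320 = (47.3680, 52.6320)

Rounded to 2 decimal places:

(47.37, 52.63)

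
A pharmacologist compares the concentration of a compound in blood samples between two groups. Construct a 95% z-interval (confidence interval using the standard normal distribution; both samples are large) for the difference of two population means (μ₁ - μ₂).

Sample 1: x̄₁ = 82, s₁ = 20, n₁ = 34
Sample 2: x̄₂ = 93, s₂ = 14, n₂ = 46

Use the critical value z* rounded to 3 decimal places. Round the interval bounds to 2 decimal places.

Both samples are large (n₁ = 34 ≥ 30, n₂ = 46 ≥ 30), so a z-interval for the difference of means applies.

Point estimate: x̄₁ - x̄₂ = 82 - 93 = -11

Standard error: SE = √(s₁²/n₁ + s₂²/n₂)
= √(20²/34 + 14²/46)
= √(11.764706 + 4.260870)
= 4.003196

For 95% confidence, z* = 1.96 (from standard normal table)
Margin of error: E = z* × SE = 1.96 × 4.003196 = 7.8463

Z-interval: (x̄₁ - x̄₂) ± E = -11 ± 7.8463 = (-18.8463, -3.1537)

Rounded to 2 decimal places:

(-18.85, -3.15)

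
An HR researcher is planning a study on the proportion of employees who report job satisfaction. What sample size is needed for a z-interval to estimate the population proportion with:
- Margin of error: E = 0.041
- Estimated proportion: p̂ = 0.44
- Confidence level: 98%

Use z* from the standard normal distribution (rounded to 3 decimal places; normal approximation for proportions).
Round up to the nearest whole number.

Using z* for proportion z-interval (normal approximation).

For 98% confidence, z* = 2.326 (from standard normal table)

Sample size formula for proportion z-interval: n = z*²p̂(1-p̂)/E²

n = 2.326² × 0.44 × 0.56 / 0.041²
  = 5.410276 × 0.2464 / 0.001681
  = 793.0351

Round up to the nearest whole number: n = 794

794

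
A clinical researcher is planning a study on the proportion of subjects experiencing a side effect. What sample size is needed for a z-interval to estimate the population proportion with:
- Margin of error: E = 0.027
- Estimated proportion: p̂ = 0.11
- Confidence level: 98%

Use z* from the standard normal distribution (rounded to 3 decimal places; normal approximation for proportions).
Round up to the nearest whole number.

Using z* for proportion z-interval (normal approximation).

For 98% confidence, z* = 2.326 (from standard normal table)

Sample size formula for proportion z-interval: n = z*²p̂(1-p̂)/E²

n = 2.326² × 0.11 × 0.89 / 0.027²
  = 5.410276 × 0.0979 / 0.000729
  = 726.5652

Round up to the nearest whole number: n = 727

727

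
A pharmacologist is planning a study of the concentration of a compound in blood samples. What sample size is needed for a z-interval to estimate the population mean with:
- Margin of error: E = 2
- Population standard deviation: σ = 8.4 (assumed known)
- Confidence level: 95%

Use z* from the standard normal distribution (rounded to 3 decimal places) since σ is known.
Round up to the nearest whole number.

Using z* since population σ is known (z-interval formula).

For 95% confidence, z* = 1.96 (from standard normal table)

Sample size formula for z-interval: n = (z*σ/E)²

n = (1.96 × 8.4 / 2)²
  = (8.232000)²
  = 67.7658

Round up to the nearest whole number: n = 68

68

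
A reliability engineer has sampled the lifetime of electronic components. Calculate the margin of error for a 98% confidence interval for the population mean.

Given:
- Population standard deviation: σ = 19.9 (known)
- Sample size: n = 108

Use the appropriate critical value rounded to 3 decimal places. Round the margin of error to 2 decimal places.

The population standard deviation σ is known, so use the z-interval margin of error formula.

For 98% confidence, z* = 2.326 (from standard normal table)

Margin of error formula for z-interval: E = z* × σ/√n

E = 2.326 × 19.9/√108
  = 2.326 × 1.914878
  = 4.4540

Rounded to 2 decimal places:

4.45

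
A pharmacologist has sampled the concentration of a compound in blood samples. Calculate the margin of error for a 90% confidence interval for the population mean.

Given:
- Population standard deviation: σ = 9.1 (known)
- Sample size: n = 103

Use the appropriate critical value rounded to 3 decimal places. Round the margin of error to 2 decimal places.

The population standard deviation σ is known, so use the z-interval margin of error formula.

For 90% confidence, z* = 1.645 (from standard normal table)

Margin of error formula for z-interval: E = z* × σ/√n

E = 1.645 × 9.1/√103
  = 1.645 × 0.8966496
  = 1.47499

Rounded to 2 decimal places:

1.47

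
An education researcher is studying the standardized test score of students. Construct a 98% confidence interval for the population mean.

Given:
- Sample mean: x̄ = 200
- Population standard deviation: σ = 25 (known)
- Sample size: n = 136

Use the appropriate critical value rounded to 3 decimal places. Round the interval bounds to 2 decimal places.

The population standard deviation σ is known, so use a z-interval (standard normal critical value).

For 98% confidence, z* = 2.326 (from standard normal table)

Standard error: SE = σ/√n = 25/√136 = 2.143732

Margin of error: E = z* × SE = 2.326 × 2.143732 = 4.9863

Z-interval: x̄ ± E = 200 ± 4.9863 = (195.0137, 204.9863)

Rounded to 2 decimal places:

(195.01, 204.99)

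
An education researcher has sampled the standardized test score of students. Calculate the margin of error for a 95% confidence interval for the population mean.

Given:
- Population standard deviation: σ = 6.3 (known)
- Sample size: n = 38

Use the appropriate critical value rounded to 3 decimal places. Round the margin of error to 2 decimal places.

The population standard deviation σ is known, so use the z-interval margin of error formula.

For 95% confidence, z* = 1.96 (from standard normal table)

Margin of error formula for z-interval: E = z* × σ/√n

E = 1.96 × 6.3/√38
  = 1.96 × 1.021995
  = 2.0031

Rounded to 2 decimal places:

2.00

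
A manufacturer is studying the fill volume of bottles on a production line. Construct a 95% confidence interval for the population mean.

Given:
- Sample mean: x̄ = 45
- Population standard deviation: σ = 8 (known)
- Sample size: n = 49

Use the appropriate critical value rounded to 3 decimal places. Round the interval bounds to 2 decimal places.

The population standard deviation σ is known, so use a z-interval (standard normal critical value).

For 95% confidence, z* = 1.96 (from standard normal table)

Standard error: SE = σ/√n = 8/√49 = 1.142857

Margin of error: E = z* × SE = 1.96 × 1.142857 = 2.2400

Z-interval: x̄ ± E = 45 ± 2.2400 = (42.7600, 47.2400)

Rounded to 2 decimal places:

(42.76, 47.24)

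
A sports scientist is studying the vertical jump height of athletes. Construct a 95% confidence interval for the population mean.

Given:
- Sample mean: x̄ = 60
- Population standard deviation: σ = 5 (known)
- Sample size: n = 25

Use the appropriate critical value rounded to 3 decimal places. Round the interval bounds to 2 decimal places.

The population standard deviation σ is known, so use a z-interval (standard normal critical value).

For 95% confidence, z* = 1.96 (from standard normal table)

Standard error: SE = σ/√n = 5/√25 = 1.000000

Margin of error: E = z* × SE = 1.96 × 1.000000 = 1.9600

Z-interval: x̄ ± E = 60 ± 1.9600 = (58.0400, 61.9600)

Rounded to 2 decimal places:

(58.04, 61.96)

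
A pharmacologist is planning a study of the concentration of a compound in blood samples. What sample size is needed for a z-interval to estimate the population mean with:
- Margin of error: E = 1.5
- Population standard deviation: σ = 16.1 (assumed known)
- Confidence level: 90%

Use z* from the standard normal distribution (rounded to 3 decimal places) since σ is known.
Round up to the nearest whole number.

Using z* since population σ is known (z-interval formula).

For 90% confidence, z* = 1.645 (from standard normal table)

Sample size formula for z-interval: n = (z*σ/E)²

n = (1.645 × 16.1 / 1.5)²
  = (17.656333)²
  = 311.7461

Round up to the nearest whole number: n = 312

312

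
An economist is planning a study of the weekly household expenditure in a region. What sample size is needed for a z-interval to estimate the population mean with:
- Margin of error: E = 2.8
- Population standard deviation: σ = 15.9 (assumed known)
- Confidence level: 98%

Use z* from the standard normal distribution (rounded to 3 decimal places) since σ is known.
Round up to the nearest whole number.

Using z* since population σ is known (z-interval formula).

For 98% confidence, z* = 2.326 (from standard normal table)

Sample size formula for z-interval: n = (z*σ/E)²

n = (2.326 × 15.9 / 2.8)²
  = (13.208357)²
  = 174.4607

Round up to the nearest whole number: n = 175

175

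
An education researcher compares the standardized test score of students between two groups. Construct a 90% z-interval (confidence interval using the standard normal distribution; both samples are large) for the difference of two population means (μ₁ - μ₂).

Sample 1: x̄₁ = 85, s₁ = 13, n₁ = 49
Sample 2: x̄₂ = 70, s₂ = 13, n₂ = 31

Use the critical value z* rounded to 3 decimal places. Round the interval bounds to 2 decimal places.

Both samples are large (n₁ = 49 ≥ 30, n₂ = 31 ≥ 30), so a z-interval for the difference of means applies.

Point estimate: x̄₁ - x̄₂ = 85 - 70 = 15

Standard error: SE = √(s₁²/n₁ + s₂²/n₂)
= √(13²/49 + 13²/31)
= √(3.448980 + 5.451613)
= 2.983386

For 90% confidence, z* = 1.645 (from standard normal table)
Margin of error: E = z* × SE = 1.645 × 2.983386 = 4.9077

Z-interval: (x̄₁ - x̄₂) ± E = 15 ± 4.9077 = (10.0923, 19.9077)

Rounded to 2 decimal places:

(10.09, 19.91)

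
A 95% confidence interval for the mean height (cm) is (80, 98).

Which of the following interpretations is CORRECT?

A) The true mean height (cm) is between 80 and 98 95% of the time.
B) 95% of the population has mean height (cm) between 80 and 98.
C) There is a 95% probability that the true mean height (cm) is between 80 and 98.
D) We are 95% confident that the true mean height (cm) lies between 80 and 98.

A confidence interval represents our confidence in the procedure, not a probability statement about the parameter.

Key concept: If we repeated this sampling process many times and computed a 95% CI each time, about 95% of those intervals would contain the true population parameter.

For this specific interval (80, 98):
- Midpoint (point estimate): 89
- Margin of error: 9

The correct interpretation is the one stating confidence that the true parameter lies in the interval — option D.

D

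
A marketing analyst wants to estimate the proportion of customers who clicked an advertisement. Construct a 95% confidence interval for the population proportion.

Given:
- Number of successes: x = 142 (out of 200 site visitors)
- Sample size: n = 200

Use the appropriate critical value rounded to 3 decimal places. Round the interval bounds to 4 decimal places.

Sample proportion: p̂ = 142/200 = 0.710000

Check conditions for normal approximation:
  np̂ = 142 ≥ 10 ✓
  n(1-p̂) = 58 ≥ 10 ✓

The sample is large enough, so use a z-interval (normal approximation) for the proportion.

For 95% confidence, z* = 1.96 (from standard normal table)

Standard error: SE = √(p̂(1-p̂)/n) = √(0.710000×0.290000/200) = 0.03208582

Margin of error: E = z* × SE = 1.96 × 0.03208582 = 0.062888

Z-interval: p̂ ± E = 0.710000 ± 0.062888 = (0.647112, 0.772888)

Rounded to 4 decimal places:

(0.6471, 0.7729)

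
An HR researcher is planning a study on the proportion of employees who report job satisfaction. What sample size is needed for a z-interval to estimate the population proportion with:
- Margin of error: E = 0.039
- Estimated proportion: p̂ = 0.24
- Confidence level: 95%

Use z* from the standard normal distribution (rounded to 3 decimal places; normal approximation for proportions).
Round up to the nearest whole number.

Using z* for proportion z-interval (normal approximation).

For 95% confidence, z* = 1.96 (from standard normal table)

Sample size formula for proportion z-interval: n = z*²p̂(1-p̂)/E²

n = 1.96² × 0.24 × 0.76 / 0.039²
  = 3.8416 × 0.1824 / 0.001521
  = 460.6889

Round up to the nearest whole number: n = 461

461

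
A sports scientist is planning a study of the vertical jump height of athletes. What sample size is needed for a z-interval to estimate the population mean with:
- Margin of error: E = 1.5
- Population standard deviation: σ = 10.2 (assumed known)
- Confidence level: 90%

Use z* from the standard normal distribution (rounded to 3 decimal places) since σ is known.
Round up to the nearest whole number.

Using z* since population σ is known (z-interval formula).

For 90% confidence, z* = 1.645 (from standard normal table)

Sample size formula for z-interval: n = (z*σ/E)²

n = (1.645 × 10.2 / 1.5)²
  = (11.186000)²
  = 125.1266

Round up to the nearest whole number: n = 126

126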